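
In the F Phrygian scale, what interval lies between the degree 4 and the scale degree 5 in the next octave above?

F phrygian: F Gb Ab Bb C Db Eb.
So we need the interval from Bb up to C.
Counting 9 letters and 14 half steps from Bb gives a major ninth.

major ninth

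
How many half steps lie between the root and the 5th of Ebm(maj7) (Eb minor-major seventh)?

7

Spelling the chord: Eb, Gb, Bb, D.
Eb to Bb is a perfect fifth: 7 semitones.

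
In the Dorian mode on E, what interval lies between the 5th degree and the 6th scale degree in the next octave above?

E dorian: E F# G A B C# D.
So we need the interval from B up to C#.
B up to C# spans 9 letter names and 14 semitones — a major ninth.

major ninth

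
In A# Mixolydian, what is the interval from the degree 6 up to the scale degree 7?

minor second

A# mixolydian: A# B# C## D# E# F## G#.
Degree 6 = F##; degree 7 = G#.
2 letter names make it a second; at 1 semitone (a half step narrower than major) the quality is minor.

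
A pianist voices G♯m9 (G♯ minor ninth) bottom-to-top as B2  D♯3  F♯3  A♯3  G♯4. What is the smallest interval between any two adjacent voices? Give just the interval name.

minor 3rd

Adjacent intervals: B2→D♯3 = major third; D♯3→F♯3 = minor third; F♯3→A♯3 = major third; A♯3→G♯4 = minor seventh.
The smallest is D♯3 to F♯3, a minor third (3 semitones).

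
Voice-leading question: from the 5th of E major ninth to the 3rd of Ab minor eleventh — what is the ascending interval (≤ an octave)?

The 5th of E major ninth is B; the 3rd of Ab minor eleventh is Cb.
From B to Cb: 0 semitones over a second = diminished.

d2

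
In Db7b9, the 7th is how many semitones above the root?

Db7b9: Db-F-Ab-Cb-Ebb.
Db to Cb is a minor seventh: 10 semitones.

10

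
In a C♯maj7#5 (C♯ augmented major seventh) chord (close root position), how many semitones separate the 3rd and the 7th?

Spelling the chord: C♯-E♯-G𝄪-B♯.
E♯ to B♯ is a perfect fifth: 7 semitones.

7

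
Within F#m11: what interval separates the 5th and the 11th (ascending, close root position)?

minor seventh

F#m11: F#, A, C#, E, G#, B.
5th = C#; 11th = B.
7 letter names make it a seventh; at 10 semitones (a half step narrower than major) the quality is minor.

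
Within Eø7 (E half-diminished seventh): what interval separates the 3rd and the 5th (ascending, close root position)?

minor third

Em7b5: E, G, Bb, D.
That puts G below Bb.
From G to Bb: 3 semitones over a third = minor.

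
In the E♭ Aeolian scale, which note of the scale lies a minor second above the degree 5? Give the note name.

Cb

The scale is E♭ F G♭ A♭ B♭ C♭ D♭.
The degree 5 is B♭; a minor second above that is C♭ — scale degree 6.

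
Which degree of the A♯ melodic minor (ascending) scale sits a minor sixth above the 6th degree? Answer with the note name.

The scale is A♯ B♯ C♯ D♯ E♯ F𝄪 G𝄪.
The 6th degree is F𝄪; a minor sixth above that is D♯ — scale degree 4.

D#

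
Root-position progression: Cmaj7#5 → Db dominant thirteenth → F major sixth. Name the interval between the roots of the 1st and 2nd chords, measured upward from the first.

The roots are C and Db.
From C to Db: 1 semitone over a second = minor.

minor 2nd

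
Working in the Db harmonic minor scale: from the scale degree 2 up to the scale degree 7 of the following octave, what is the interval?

Spelling the Db harmonic minor scale: Db Eb Fb Gb Ab Bbb C.
Scale degree 2 = Eb; scale degree 7 (up an octave) = C.
Counting 13 letters and 21 half steps from Eb gives a major thirteenth.

major thirteenth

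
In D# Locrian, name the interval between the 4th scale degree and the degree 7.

D# locrian: D# E F# G# A B C#.
So we need the interval from G# up to C#.
Counting 4 letters and 5 half steps from G# gives a perfect fourth.

perfect fourth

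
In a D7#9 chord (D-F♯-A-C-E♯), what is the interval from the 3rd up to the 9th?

That puts F♯ below E♯.
F♯ up to E♯ spans 7 letter names and 11 semitones — a major seventh.

M7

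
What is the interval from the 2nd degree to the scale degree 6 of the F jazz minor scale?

perfect fifth

F melodic minor: F G A♭ B♭ C D E.
That puts G below D.
From G to D is 7 semitones, exactly the perfect fifth.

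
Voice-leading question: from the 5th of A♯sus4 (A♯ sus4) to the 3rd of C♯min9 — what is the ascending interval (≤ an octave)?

diminished octave

A♯sus4 (A♯ sus4) has E♯ as its 5th, and C♯min9 has E as its 3rd.
8 letter names make it an octave; at 11 semitones (a half step narrower than perfect) the quality is diminished.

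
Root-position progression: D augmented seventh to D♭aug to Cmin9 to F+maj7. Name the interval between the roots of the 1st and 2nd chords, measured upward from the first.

The roots are D and D♭.
From D to D♭: 11 semitones over an octave = diminished.

diminished octave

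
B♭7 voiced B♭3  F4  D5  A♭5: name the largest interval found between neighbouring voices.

M6

Adjacent intervals: B♭3→F4 = perfect fifth; F4→D5 = major sixth; D5→A♭5 = diminished fifth.
The largest is F4 to D5, a major sixth (9 semitones).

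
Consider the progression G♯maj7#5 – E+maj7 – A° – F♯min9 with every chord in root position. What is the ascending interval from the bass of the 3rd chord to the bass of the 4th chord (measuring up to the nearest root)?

The roots are A and F♯.
From A to F♯ is 9 semitones, exactly the major sixth.

major 6th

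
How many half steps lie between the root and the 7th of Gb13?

The chord tones of Gb dominant thirteenth are Gb Bb Db Fb Ab Eb.
Gb to Fb is a minor seventh: 10 semitones.

10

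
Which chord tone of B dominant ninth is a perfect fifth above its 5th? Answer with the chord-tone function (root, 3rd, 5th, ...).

Spelling the chord: B-D♯-F♯-A-C♯.
The 5th is F♯. A perfect fifth above F♯ is C♯.
C♯ is the chord's 9th.

9th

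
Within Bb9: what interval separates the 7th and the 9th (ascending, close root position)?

The chord tones of Bb9 are Bb, D, F, Ab, C.
That puts Ab below C.
Ab up to C spans 3 letter names and 4 semitones — a major third.

major third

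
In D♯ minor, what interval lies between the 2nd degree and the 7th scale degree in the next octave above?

minor thirteenth

The scale runs D♯ E♯ F♯ G♯ A♯ B C♯.
2nd degree = E♯; degree 7 (up an octave) = C♯.
13 letter names make it a thirteenth; at 20 semitones (a half step narrower than major) the quality is minor.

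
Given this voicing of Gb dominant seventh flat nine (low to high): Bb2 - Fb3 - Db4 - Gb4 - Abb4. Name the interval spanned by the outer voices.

diminished 14th

The outer voices are Bb2 and Abb4.
14 letter names make it a fourteenth; at 21 semitones (a whole step narrower than major) the quality is diminished.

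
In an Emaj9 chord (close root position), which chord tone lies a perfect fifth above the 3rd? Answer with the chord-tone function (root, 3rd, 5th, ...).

7th

Emaj9: E G# B D# F#.
The 3rd is G#. A perfect fifth above G# is D#.
D# is the chord's 7th.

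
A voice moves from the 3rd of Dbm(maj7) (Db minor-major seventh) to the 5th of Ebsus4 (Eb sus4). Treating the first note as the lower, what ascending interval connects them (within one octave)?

augmented fourth

The 3rd of Dbm(maj7) (Db minor-major seventh) is Fb; the 5th of Ebsus4 (Eb sus4) is Bb.
From Fb to Bb: 6 semitones over a fourth = augmented.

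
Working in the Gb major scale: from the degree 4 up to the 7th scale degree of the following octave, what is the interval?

Spelling the Gb major scale: Gb Ab Bb Cb Db Eb F.
That puts Cb below F.
From Cb to F: 18 semitones over an eleventh = augmented.

augmented eleventh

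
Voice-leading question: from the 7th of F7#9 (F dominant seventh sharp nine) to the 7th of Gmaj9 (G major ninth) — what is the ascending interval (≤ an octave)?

A2

F7#9 (F dominant seventh sharp nine) has Eb as its 7th, and Gmaj9 (G major ninth) has F# as its 7th.
From Eb to F#: 3 semitones over a second = augmented.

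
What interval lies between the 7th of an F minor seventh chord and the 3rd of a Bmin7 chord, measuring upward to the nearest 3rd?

F minor seventh has Eb as its 7th, and Bmin7 has D as its 3rd.
From Eb to D is 11 semitones, exactly the major seventh.

major seventh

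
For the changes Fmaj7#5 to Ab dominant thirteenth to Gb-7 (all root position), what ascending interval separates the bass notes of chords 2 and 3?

The roots are Ab and Gb.
Ab up to Gb is 10 semitones, a half step narrower than a major seventh, so the interval is minor.

minor 7th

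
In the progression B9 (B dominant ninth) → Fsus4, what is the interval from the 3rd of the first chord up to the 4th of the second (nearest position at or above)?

diminished 6th

The 3rd of B9 (B dominant ninth) is D♯; the 4th of Fsus4 is B♭.
6 letter names make it a sixth; at 7 semitones (a whole step narrower than major) the quality is diminished.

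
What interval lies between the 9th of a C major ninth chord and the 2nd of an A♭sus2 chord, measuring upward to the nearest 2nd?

C major ninth has D as its 9th, and A♭sus2 has B♭ as its 2nd.
From D to B♭: 8 semitones over a sixth = minor.

minor sixth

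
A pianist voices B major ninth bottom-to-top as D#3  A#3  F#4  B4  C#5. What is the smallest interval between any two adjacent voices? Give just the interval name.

Adjacent intervals: D#3→A#3 = perfect fifth; A#3→F#4 = minor sixth; F#4→B4 = perfect fourth; B4→C#5 = major second.
The smallest is B4 to C#5, a major second (2 semitones).

major 2nd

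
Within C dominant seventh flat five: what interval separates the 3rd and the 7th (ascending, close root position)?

d5

C7b5: C-E-Gb-Bb.
That puts E below Bb.
E up to Bb is 6 semitones, a half step narrower than a perfect fifth, so the interval is diminished.
That tritone between 3rd and 7th is what gives the dominant seventh its pull toward resolution.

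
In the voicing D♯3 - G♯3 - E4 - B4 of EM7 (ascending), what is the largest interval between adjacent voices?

m6

Adjacent intervals: D♯3→G♯3 = perfect fourth; G♯3→E4 = minor sixth; E4→B4 = perfect fifth.
The largest is G♯3 to E4, a minor sixth (8 semitones).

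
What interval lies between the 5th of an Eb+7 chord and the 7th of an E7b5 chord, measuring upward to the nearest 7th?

Eb+7 has B as its 5th, and E7b5 has D as its 7th.
B up to D is 3 semitones, a half step narrower than a major third, so the interval is minor.

minor third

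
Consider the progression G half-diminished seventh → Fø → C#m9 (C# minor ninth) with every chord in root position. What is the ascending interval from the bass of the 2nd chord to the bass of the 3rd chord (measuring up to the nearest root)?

The roots are F and C#.
5 letter names make it a fifth; at 8 semitones (a half step wider than perfect) the quality is augmented.

augmented fifth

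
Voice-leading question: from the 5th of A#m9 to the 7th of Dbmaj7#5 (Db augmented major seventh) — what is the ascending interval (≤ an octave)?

The 5th of A#m9 is E#; the 7th of Dbmaj7#5 (Db augmented major seventh) is C.
From E# to C: 7 semitones over a sixth = diminished.

diminished sixth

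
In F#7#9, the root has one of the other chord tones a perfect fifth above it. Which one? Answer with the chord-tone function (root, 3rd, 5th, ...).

5th

F#7#9 is spelled F#, A#, C#, E, G##.
The root is F#. A perfect fifth above F# is C#.
C# is the chord's 5th.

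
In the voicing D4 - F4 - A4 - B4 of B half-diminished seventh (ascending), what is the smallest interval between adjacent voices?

Adjacent intervals: D4→F4 = minor third; F4→A4 = major third; A4→B4 = major second.
The smallest is A4 to B4, a major second (2 semitones).

major 2nd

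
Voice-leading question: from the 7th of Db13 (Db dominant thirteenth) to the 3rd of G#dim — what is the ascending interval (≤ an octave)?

augmented 7th

Db13 (Db dominant thirteenth) has Cb as its 7th, and G#dim has B as its 3rd.
Cb up to B is 12 semitones, a half step wider than a major seventh, so the interval is augmented.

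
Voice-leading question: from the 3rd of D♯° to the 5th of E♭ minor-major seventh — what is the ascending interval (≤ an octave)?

diminished fourth

The 3rd of D♯° is F♯; the 5th of E♭ minor-major seventh is B♭.
4 letter names make it a fourth; at 4 semitones (a half step narrower than perfect) the quality is diminished.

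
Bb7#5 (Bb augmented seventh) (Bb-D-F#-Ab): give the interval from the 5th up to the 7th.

diminished third

That puts F# below Ab.
F# up to Ab is 2 semitones, a whole step narrower than a major third, so the interval is diminished.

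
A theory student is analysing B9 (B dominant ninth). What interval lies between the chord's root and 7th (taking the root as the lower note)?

Spelling the chord: B–D#–F#–A–C#.
Root = B; 7th = A.
B up to A is 10 semitones, a half step narrower than a major seventh, so the interval is minor.

minor 7th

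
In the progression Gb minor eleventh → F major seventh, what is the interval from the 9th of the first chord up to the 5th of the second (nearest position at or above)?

major 3rd

Gb minor eleventh has Ab as its 9th, and F major seventh has C as its 5th.
From Ab to C is 4 semitones, exactly the major third.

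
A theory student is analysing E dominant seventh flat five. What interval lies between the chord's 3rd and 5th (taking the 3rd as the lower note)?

E7b5 is spelled E G♯ B♭ D.
The 3rd is G♯ and the 5th is B♭.
From G♯ to B♭: 2 semitones over a third = diminished.

d3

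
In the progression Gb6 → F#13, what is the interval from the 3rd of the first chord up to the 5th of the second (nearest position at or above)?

augmented second

The 3rd of Gb6 is Bb; the 5th of F#13 is C#.
From Bb to C#: 3 semitones over a second = augmented.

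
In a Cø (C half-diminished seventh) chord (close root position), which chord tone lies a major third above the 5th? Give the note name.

The chord tones of Cm7b5 (C half-diminished seventh) are C-Eb-Gb-Bb.
The 5th is Gb. A major third above Gb is Bb.
Bb is the chord's 7th.

Bb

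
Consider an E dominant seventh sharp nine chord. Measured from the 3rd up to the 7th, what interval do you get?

diminished fifth

E7#9 (E dominant seventh sharp nine) is spelled E, G♯, B, D, F𝄪.
That puts G♯ below D.
G♯ up to D is 6 semitones, a half step narrower than a perfect fifth, so the interval is diminished.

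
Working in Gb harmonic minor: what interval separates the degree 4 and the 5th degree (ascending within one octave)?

major second

Spelling Gb harmonic minor: Gb Ab Bbb Cb Db Ebb F.
The degree 4 is Cb and the 5th scale degree is Db.
Counting 2 letters and 2 half steps from Cb gives a major second.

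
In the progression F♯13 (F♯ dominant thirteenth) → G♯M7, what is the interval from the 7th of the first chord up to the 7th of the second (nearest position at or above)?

augmented 2nd

The 7th of F♯13 (F♯ dominant thirteenth) is E; the 7th of G♯M7 is F𝄪.
2 letter names make it a second; at 3 semitones (a half step wider than major) the quality is augmented.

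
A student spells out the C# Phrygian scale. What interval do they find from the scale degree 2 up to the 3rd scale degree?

The scale runs C# D E F# G# A B.
Scale degree 2 = D; 3rd degree = E.
Counting 2 letters and 2 half steps from D gives a major second.

major second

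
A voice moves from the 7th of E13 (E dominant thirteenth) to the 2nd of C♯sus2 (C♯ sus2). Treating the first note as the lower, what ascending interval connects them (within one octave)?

E13 (E dominant thirteenth) has D as its 7th, and C♯sus2 (C♯ sus2) has D♯ as its 2nd.
D up to D♯ is 1 semitone, a half step wider than a perfect unison, so the interval is augmented.

augmented unison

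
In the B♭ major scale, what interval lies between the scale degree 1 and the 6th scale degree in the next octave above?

major thirteenth

Spelling the B♭ major scale: B♭ C D E♭ F G A.
Scale degree 1 = B♭; 6th scale degree (up an octave) = G.
From B♭ to G is 21 semitones, exactly the major thirteenth.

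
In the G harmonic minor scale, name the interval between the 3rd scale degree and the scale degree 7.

augmented 5th

G harmonic minor: G A B♭ C D E♭ F♯.
That puts B♭ below F♯.
B♭ up to F♯ is 8 semitones, a half step wider than a perfect fifth, so the interval is augmented.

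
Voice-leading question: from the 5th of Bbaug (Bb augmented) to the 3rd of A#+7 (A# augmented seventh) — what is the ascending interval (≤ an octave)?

Bbaug (Bb augmented) has F# as its 5th, and A#+7 (A# augmented seventh) has C## as its 3rd.
From F# to C##: 8 semitones over a fifth = augmented.

augmented fifth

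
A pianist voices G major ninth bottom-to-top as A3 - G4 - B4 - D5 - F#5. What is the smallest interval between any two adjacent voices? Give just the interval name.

minor third

Adjacent intervals: A3→G4 = minor seventh; G4→B4 = major third; B4→D5 = minor third; D5→F#5 = major third.
The smallest is B4 to D5, a minor third (3 semitones).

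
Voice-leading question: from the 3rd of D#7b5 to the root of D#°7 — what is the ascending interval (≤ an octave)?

The 3rd of D#7b5 is F##; the root of D#°7 is D#.
From F## to D#: 8 semitones over a sixth = minor.

minor 6th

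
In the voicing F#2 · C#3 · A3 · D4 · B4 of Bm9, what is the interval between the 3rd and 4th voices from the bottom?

perfect 4th

Those voices are A3 and D4.
From A to D is 5 semitones, exactly the perfect fourth.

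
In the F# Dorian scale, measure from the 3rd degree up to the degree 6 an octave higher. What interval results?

augmented eleventh

The scale runs F# G# A B C# D# E.
So we need the interval from A up to D#.
A up to D# is 18 semitones, a half step wider than a perfect eleventh, so the interval is augmented.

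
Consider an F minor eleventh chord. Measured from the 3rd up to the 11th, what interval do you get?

Spelling the chord: F-A♭-C-E♭-G-B♭.
The 3rd is A♭ and the 11th is B♭.
A♭ up to B♭ spans 9 letter names and 14 semitones — a major ninth.

M9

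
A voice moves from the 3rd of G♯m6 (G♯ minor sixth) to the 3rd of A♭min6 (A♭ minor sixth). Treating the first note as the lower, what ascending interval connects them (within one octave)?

d2

G♯m6 (G♯ minor sixth) has B as its 3rd, and A♭min6 (A♭ minor sixth) has C♭ as its 3rd.
2 letter names make it a second; at 0 semitones (a whole step narrower than major) the quality is diminished.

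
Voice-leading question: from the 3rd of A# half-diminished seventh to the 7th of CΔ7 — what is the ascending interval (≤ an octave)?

A# half-diminished seventh has C# as its 3rd, and CΔ7 has B as its 7th.
7 letter names make it a seventh; at 10 semitones (a half step narrower than major) the quality is minor.

minor 7th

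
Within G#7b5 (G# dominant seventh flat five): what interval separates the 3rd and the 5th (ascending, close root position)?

d3

The chord tones of G#7b5 (G# dominant seventh flat five) are G# B# D F#.
The 3rd is B# and the 5th is D.
From B# to D: 2 semitones over a third = diminished.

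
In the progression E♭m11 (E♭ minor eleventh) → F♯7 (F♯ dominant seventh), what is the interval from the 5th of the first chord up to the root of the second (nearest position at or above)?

A5

E♭m11 (E♭ minor eleventh) has B♭ as its 5th, and F♯7 (F♯ dominant seventh) has F♯ as its root.
From B♭ to F♯: 8 semitones over a fifth = augmented.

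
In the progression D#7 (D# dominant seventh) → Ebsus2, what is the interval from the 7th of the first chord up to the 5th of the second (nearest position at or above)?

The 7th of D#7 (D# dominant seventh) is C#; the 5th of Ebsus2 is Bb.
7 letter names make it a seventh; at 9 semitones (a whole step narrower than major) the quality is diminished.

diminished 7th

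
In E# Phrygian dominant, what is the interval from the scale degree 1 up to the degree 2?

minor 2nd

The scale runs E# F# G## A# B# C# D#.
That puts E# below F#.
From E# to F#: 1 semitone over a second = minor.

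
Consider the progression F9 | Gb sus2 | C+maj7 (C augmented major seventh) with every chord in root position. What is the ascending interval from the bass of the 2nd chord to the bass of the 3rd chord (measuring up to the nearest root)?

augmented fourth

The roots are Gb and C.
Gb up to C is 6 semitones, a half step wider than a perfect fourth, so the interval is augmented.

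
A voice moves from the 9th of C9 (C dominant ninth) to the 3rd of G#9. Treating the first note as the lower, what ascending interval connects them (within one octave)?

augmented sixth

The 9th of C9 (C dominant ninth) is D; the 3rd of G#9 is B#.
From D to B#: 10 semitones over a sixth = augmented.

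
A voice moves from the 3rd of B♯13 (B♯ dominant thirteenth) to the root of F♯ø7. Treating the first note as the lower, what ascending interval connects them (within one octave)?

diminished third

B♯13 (B♯ dominant thirteenth) has D𝄪 as its 3rd, and F♯ø7 has F♯ as its root.
D𝄪 up to F♯ is 2 semitones, a whole step narrower than a major third, so the interval is diminished.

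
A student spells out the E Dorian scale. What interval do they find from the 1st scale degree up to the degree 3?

m3

The scale runs E F# G A B C# D.
That puts E below G.
From E to G: 3 semitones over a third = minor.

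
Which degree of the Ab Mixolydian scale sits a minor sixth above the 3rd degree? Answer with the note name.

The scale is Ab Bb C Db Eb F Gb.
The 3rd degree is C; a minor sixth above that is Ab — scale degree 1.

Ab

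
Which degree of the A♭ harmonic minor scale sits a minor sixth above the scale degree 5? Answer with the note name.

Cb

The scale is A♭ B♭ C♭ D♭ E♭ F♭ G.
The scale degree 5 is E♭; a minor sixth above that is C♭ — scale degree 3.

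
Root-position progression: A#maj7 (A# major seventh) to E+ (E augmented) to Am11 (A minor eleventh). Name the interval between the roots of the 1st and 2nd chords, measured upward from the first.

diminished fifth

The roots are A# and E.
A# up to E is 6 semitones, a half step narrower than a perfect fifth, so the interval is diminished.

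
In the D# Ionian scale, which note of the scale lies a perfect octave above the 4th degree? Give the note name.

G#

The scale is D# E# F## G# A# B# C##.
The 4th degree is G#; a perfect octave above that is G# — scale degree 4.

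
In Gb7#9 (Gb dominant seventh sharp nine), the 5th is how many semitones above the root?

7

The chord tones of Gb7#9 are Gb Bb Db Fb A.
Gb to Db is a perfect fifth: 7 semitones.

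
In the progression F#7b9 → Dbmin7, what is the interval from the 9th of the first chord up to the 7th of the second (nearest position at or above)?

F#7b9 has G as its 9th, and Dbmin7 has Cb as its 7th.
From G to Cb: 4 semitones over a fourth = diminished.

diminished fourth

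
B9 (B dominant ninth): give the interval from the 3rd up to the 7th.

B9 (B dominant ninth): B–D♯–F♯–A–C♯.
So we need the interval from D♯ up to A.
5 letter names make it a fifth; at 6 semitones (a half step narrower than perfect) the quality is diminished.
This 3–7 tritone is the characteristic tension at the heart of the dominant sound.

diminished fifth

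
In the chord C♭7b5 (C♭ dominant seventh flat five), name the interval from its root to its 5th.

diminished fifth

Spelling the chord: C♭ E♭ G𝄫 B𝄫.
The root is C♭ and the 5th is G𝄫.
From C♭ to G𝄫: 6 semitones over a fifth = diminished.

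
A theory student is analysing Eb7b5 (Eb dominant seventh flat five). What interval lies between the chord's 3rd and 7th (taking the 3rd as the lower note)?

Eb dominant seventh flat five: Eb G Bbb Db.
So we need the interval from G up to Db.
5 letter names make it a fifth; at 6 semitones (a half step narrower than perfect) the quality is diminished.
That tritone between 3rd and 7th is what gives the dominant seventh its pull toward resolution.

diminished 5th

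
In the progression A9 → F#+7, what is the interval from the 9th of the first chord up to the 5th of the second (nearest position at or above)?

A9 has B as its 9th, and F#+7 has C## as its 5th.
2 letter names make it a second; at 3 semitones (a half step wider than major) the quality is augmented.

A2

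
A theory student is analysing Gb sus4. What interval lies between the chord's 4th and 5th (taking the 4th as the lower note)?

major second

Gbsus4 is spelled Gb Cb Db.
4th = Cb; 5th = Db.
From Cb to Db is 2 semitones, exactly the major second.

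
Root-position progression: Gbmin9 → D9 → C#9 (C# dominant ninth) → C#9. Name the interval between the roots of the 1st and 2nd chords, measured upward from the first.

augmented 5th

The roots are Gb and D.
From Gb to D: 8 semitones over a fifth = augmented.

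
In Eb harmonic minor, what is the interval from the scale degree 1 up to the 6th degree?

minor sixth

The scale runs Eb F Gb Ab Bb Cb D.
That puts Eb below Cb.
From Eb to Cb: 8 semitones over a sixth = minor.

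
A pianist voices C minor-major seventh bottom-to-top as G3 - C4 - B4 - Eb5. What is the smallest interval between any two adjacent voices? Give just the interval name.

diminished 4th

Adjacent intervals: G3→C4 = perfect fourth; C4→B4 = major seventh; B4→Eb5 = diminished fourth.
The smallest is B4 to Eb5, a diminished fourth (4 semitones).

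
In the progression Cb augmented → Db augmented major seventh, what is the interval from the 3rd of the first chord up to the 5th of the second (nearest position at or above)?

augmented 4th

Cb augmented has Eb as its 3rd, and Db augmented major seventh has A as its 5th.
From Eb to A: 6 semitones over a fourth = augmented.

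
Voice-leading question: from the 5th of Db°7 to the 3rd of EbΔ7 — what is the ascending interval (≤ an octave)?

Db°7 has Abb as its 5th, and EbΔ7 has G as its 3rd.
Abb up to G is 12 semitones, a half step wider than a major seventh, so the interval is augmented.

A7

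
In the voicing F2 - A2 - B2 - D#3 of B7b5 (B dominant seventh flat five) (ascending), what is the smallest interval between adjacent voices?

major 2nd

Adjacent intervals: F2→A2 = major third; A2→B2 = major second; B2→D#3 = major third.
The smallest is A2 to B2, a major second (2 semitones).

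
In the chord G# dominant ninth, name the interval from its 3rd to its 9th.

G# dominant ninth: G#, B#, D#, F#, A#.
So we need the interval from B# up to A#.
7 letter names make it a seventh; at 10 semitones (a half step narrower than major) the quality is minor.

minor seventh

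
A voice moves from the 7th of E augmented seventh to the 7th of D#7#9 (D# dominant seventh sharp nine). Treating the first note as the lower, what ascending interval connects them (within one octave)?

major 7th

The 7th of E augmented seventh is D; the 7th of D#7#9 (D# dominant seventh sharp nine) is C#.
From D to C# is 11 semitones, exactly the major seventh.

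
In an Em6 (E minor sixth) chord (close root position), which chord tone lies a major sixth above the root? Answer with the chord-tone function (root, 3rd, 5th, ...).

E minor sixth is spelled E–G–B–C#.
The root is E. A major sixth above E is C#.
C# is the chord's 6th.

6th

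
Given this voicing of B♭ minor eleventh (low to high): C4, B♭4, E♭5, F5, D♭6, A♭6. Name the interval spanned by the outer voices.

The outer voices are C4 and A♭6.
20 letter names make it a 20th; at 32 semitones (a half step narrower than major) the quality is minor.

minor 20th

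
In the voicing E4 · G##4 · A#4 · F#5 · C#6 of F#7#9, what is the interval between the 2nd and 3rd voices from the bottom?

minor second

Those voices are G##4 and A#4.
From G## to A#: 1 semitone over a second = minor.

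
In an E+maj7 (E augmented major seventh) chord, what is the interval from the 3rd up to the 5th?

The chord tones of Emaj7#5 are E–G#–B#–D#.
So we need the interval from G# up to B#.
From G# to B# is 4 semitones, exactly the major third.

M3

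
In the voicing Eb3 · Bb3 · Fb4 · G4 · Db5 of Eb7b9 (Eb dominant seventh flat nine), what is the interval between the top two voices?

Those voices are G4 and Db5.
G up to Db is 6 semitones, a half step narrower than a perfect fifth, so the interval is diminished.

d5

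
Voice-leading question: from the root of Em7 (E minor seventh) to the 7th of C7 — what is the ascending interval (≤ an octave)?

Em7 (E minor seventh) has E as its root, and C7 has Bb as its 7th.
5 letter names make it a fifth; at 6 semitones (a half step narrower than perfect) the quality is diminished.

diminished fifth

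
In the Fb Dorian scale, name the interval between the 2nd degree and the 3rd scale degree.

Spelling the Fb Dorian scale: Fb Gb Abb Bbb Cb Db Ebb.
That puts Gb below Abb.
2 letter names make it a second; at 1 semitone (a half step narrower than major) the quality is minor.

minor second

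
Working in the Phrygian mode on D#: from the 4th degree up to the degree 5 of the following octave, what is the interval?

major 9th

The scale runs D# E F# G# A# B C#.
4th degree = G#; 5th scale degree (up an octave) = A#.
From G# to A# is 14 semitones, exactly the major ninth.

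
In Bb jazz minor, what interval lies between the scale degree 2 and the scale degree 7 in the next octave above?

major 13th

Bb melodic minor: Bb C Db Eb F G A.
That puts C below A.
From C to A is 21 semitones, exactly the major thirteenth.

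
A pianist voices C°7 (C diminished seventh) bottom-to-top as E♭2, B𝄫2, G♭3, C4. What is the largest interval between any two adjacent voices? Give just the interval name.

Adjacent intervals: E♭2→B𝄫2 = diminished fifth; B𝄫2→G♭3 = major sixth; G♭3→C4 = augmented fourth.
The largest is B𝄫2 to G♭3, a major sixth (9 semitones).

major sixth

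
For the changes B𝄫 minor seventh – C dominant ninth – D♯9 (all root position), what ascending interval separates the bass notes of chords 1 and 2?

augmented second

The roots are B𝄫 and C.
From B𝄫 to C: 3 semitones over a second = augmented.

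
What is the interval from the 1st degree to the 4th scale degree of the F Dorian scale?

perfect 4th

F dorian: F G A♭ B♭ C D E♭.
So we need the interval from F up to B♭.
F up to B♭ spans 4 letter names and 5 semitones — a perfect fourth.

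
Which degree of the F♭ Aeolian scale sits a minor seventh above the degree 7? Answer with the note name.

Dbb

The scale is F♭ G♭ A𝄫 B𝄫 C♭ D𝄫 E𝄫.
The degree 7 is E𝄫; a minor seventh above that is D𝄫 — scale degree 6.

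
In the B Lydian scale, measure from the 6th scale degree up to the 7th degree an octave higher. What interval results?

The scale runs B C# D# E# F# G# A#.
That puts G# below A#.
Counting 9 letters and 14 half steps from G# gives a major ninth.

major ninth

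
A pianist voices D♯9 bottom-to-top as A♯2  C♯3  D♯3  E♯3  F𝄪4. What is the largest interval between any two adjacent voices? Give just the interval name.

major 9th

Adjacent intervals: A♯2→C♯3 = minor third; C♯3→D♯3 = major second; D♯3→E♯3 = major second; E♯3→F𝄪4 = major ninth.
The largest is E♯3 to F𝄪4, a major ninth (14 semitones).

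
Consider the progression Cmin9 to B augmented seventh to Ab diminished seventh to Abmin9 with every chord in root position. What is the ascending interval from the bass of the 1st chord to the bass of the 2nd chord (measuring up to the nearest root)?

major seventh

The roots are C and B.
C up to B spans 7 letter names and 11 semitones — a major seventh.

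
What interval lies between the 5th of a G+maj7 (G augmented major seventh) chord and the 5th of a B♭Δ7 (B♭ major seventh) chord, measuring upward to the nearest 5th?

diminished 3rd

The 5th of G+maj7 (G augmented major seventh) is D♯; the 5th of B♭Δ7 (B♭ major seventh) is F.
D♯ up to F is 2 semitones, a whole step narrower than a major third, so the interval is diminished.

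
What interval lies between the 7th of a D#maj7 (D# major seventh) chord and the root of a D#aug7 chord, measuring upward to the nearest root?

minor second

The 7th of D#maj7 (D# major seventh) is C##; the root of D#aug7 is D#.
From C## to D#: 1 semitone over a second = minor.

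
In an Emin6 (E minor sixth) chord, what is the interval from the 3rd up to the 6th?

augmented fourth

The chord tones of E minor sixth are E–G–B–C#.
That puts G below C#.
G up to C# is 6 semitones, a half step wider than a perfect fourth, so the interval is augmented.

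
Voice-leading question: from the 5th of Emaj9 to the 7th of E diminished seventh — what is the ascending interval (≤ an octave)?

d3

The 5th of Emaj9 is B; the 7th of E diminished seventh is Db.
From B to Db: 2 semitones over a third = diminished.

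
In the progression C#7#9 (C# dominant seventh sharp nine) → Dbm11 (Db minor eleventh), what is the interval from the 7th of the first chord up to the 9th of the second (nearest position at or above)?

The 7th of C#7#9 (C# dominant seventh sharp nine) is B; the 9th of Dbm11 (Db minor eleventh) is Eb.
From B to Eb: 4 semitones over a fourth = diminished.

diminished fourth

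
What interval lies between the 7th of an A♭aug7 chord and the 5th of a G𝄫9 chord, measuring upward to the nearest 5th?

d5

The 7th of A♭aug7 is G♭; the 5th of G𝄫9 is D𝄫.
From G♭ to D𝄫: 6 semitones over a fifth = diminished.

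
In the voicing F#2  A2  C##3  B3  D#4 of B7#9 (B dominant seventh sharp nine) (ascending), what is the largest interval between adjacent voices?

diminished seventh

Adjacent intervals: F#2→A2 = minor third; A2→C##3 = augmented third; C##3→B3 = diminished seventh; B3→D#4 = major third.
The largest is C##3 to B3, a diminished seventh (9 semitones).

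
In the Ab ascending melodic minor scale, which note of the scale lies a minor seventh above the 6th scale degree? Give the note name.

The scale is Ab Bb Cb Db Eb F G.
The 6th scale degree is F; a minor seventh above that is Eb — scale degree 5.

Eb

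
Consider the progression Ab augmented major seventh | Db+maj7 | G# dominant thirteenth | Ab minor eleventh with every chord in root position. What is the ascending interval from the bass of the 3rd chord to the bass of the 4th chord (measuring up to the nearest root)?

d2

The roots are G# and Ab.
G# up to Ab is 0 semitones, a whole step narrower than a major second, so the interval is diminished.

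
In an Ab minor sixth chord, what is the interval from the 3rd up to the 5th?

Spelling the chord: Ab-Cb-Eb-F.
The 3rd is Cb and the 5th is Eb.
Counting 3 letters and 4 half steps from Cb gives a major third.

major 3rd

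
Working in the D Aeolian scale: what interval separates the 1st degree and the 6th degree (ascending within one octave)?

Spelling the D Aeolian scale: D E F G A Bb C.
So we need the interval from D up to Bb.
6 letter names make it a sixth; at 8 semitones (a half step narrower than major) the quality is minor.

minor sixth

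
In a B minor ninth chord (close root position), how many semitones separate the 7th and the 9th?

4

Spelling the chord: B D F♯ A C♯.
A to C♯ is a major third: 4 semitones.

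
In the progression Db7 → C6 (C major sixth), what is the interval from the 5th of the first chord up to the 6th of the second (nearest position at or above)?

Db7 has Ab as its 5th, and C6 (C major sixth) has A as its 6th.
From Ab to A: 1 semitone over a unison = augmented.

augmented unison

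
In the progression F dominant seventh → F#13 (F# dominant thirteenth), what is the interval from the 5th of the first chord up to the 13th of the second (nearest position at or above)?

The 5th of F dominant seventh is C; the 13th of F#13 (F# dominant thirteenth) is D#.
2 letter names make it a second; at 3 semitones (a half step wider than major) the quality is augmented.

augmented 2nd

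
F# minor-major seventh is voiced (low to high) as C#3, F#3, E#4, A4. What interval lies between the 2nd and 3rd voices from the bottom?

M7

Those voices are F#3 and E#4.
Counting 7 letters and 11 half steps from F# gives a major seventh.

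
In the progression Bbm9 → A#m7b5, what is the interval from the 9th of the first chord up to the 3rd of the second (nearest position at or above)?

The 9th of Bbm9 is C; the 3rd of A#m7b5 is C#.
From C to C#: 1 semitone over a unison = augmented.

augmented 1st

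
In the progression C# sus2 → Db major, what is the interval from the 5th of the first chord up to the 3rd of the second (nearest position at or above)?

The 5th of C# sus2 is G#; the 3rd of Db major is F.
G# up to F is 9 semitones, a whole step narrower than a major seventh, so the interval is diminished.

diminished seventh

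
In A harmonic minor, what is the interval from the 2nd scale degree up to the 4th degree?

The scale runs A B C D E F G#.
So we need the interval from B up to D.
B up to D is 3 semitones, a half step narrower than a major third, so the interval is minor.

minor third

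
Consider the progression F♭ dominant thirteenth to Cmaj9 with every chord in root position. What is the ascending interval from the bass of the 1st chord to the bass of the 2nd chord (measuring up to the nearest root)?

augmented 5th

The roots are F♭ and C.
5 letter names make it a fifth; at 8 semitones (a half step wider than perfect) the quality is augmented.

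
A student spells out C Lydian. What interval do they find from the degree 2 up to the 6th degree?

C lydian: C D E F# G A B.
That puts D below A.
D up to A spans 5 letter names and 7 semitones — a perfect fifth.

perfect fifth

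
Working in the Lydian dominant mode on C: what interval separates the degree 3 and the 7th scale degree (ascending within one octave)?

diminished fifth

The scale runs C D E F♯ G A B♭.
Degree 3 = E; 7th scale degree = B♭.
5 letter names make it a fifth; at 6 semitones (a half step narrower than perfect) the quality is diminished.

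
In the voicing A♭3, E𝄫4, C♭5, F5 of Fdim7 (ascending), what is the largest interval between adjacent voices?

major sixth

Adjacent intervals: A♭3→E𝄫4 = diminished fifth; E𝄫4→C♭5 = major sixth; C♭5→F5 = augmented fourth.
The largest is E𝄫4 to C♭5, a major sixth (9 semitones).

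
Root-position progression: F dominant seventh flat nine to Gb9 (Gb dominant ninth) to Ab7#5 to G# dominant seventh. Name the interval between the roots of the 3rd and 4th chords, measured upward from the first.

The roots are Ab and G#.
Ab up to G# is 12 semitones, a half step wider than a major seventh, so the interval is augmented.

augmented seventh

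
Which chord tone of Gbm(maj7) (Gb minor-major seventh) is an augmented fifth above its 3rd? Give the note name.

The chord tones of Gbm(maj7) (Gb minor-major seventh) are Gb–Bbb–Db–F.
The 3rd is Bbb. An augmented fifth above Bbb is F.
F is the chord's 7th.

F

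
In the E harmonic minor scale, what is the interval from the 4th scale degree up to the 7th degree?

augmented fourth

E harmonic minor: E F# G A B C D#.
The 4th scale degree is A and the 7th degree is D#.
From A to D#: 6 semitones over a fourth = augmented.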